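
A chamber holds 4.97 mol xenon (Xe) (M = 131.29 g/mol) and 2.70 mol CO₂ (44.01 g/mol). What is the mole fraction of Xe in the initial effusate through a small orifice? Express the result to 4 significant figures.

0.5159

Each component's effusion rate ∝ (its partial pressure)·(1/√M) ∝ n_i/√M_i.
So x_Xe in the escaping gas = (n_Xe/√M_Xe) / Σ(n_i/√M_i)
= (4.97/√131.29) / (4.97/√131.29 + 2.70/√44.01) = 0.4338/(0.4338 + 0.4070) = 0.5159.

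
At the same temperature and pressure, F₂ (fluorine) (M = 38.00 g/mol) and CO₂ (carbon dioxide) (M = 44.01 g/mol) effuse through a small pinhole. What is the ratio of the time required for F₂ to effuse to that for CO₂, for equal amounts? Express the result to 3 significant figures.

0.929

Using Graham's law: t_F₂/t_CO₂ = √(M_F₂/M_CO₂) = √(38.00/44.01) = √0.8634 = 0.929.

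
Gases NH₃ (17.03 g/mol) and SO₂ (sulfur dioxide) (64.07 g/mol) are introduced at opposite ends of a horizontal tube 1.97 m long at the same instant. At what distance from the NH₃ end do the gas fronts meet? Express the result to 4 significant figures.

Graham's law gives d_NH₃/d_SO₂ = rate_NH₃/rate_SO₂ = √(M_SO₂/M_NH₃) = √(64.07/17.03) = 1.940.
With d_NH₃ + d_SO₂ = 1.97 m, d_SO₂ = 1.97/(1 + 1.940) = 0.6702 m.
d_NH₃ = 1.97 − 0.6702 = 1.300 m.

1.300 m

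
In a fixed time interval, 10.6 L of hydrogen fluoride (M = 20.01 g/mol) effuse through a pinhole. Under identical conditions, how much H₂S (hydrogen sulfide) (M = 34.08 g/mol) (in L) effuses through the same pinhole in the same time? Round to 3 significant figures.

8.12 L

Since effusion rate ∝ 1/√M, rate_H₂S/rate_HF = √(M_HF/M_H₂S) = √(20.01/34.08) = √0.5871 = 0.7663.
So the volume for H₂S is 10.6 × 0.7663 = 8.12 L.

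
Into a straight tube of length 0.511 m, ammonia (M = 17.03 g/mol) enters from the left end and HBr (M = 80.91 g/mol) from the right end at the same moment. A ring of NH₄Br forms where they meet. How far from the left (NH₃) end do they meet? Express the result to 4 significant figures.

0.3503 m

Distances travelled in equal time are proportional to diffusion rates, so d_NH₃/d_HBr = √(M_HBr/M_NH₃) = √(80.91/17.03) = 2.180.
With d_NH₃ + d_HBr = 0.511 m, d_HBr = 0.511/(1 + 2.180) = 0.1607 m.
d_NH₃ = 0.511 − 0.1607 = 0.3503 m.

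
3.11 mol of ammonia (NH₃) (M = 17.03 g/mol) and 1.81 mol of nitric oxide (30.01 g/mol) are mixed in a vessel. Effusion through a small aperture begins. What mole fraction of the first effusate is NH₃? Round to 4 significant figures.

0.6952

Effusion rate of each component ∝ n_i/√M_i (partial pressure × 1/√M).
So x_NH₃ in the escaping gas = (n_NH₃/√M_NH₃) / Σ(n_i/√M_i)
= (3.11/√17.03) / (3.11/√17.03 + 1.81/√30.01) = 0.7536/(0.7536 + 0.3304) = 0.6952.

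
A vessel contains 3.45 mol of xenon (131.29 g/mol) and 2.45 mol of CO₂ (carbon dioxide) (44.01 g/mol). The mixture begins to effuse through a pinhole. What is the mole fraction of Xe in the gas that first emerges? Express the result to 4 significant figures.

0.4491

Each component's effusion rate ∝ (its partial pressure)·(1/√M) ∝ n_i/√M_i.
So x_Xe in the escaping gas = (n_Xe/√M_Xe) / Σ(n_i/√M_i)
= (3.45/√131.29) / (3.45/√131.29 + 2.45/√44.01) = 0.3011/(0.3011 + 0.3693) = 0.4491.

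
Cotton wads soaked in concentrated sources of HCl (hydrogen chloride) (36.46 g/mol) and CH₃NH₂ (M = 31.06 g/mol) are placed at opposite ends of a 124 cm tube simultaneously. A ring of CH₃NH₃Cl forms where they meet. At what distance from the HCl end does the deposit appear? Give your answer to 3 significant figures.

59.5 cm

Distances travelled in equal time are proportional to diffusion rates, so d_HCl/d_CH₃NH₂ = √(M_CH₃NH₂/M_HCl) = √(31.06/36.46) = 0.9230.
With d_HCl + d_CH₃NH₂ = 124 cm, d_CH₃NH₂ = 124/(1 + 0.9230) = 64.48 cm.
d_HCl = 124 − 64.48 = 59.5 cm.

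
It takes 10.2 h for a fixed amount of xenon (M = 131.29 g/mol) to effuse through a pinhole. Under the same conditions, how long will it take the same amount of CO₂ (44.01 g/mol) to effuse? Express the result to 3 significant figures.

5.91 h

Using Graham's law: t_CO₂/t_Xe = √(M_CO₂/M_Xe) = √(44.01/131.29) = √0.3352 = 0.5790.
So the time for CO₂ is 10.2 × 0.5790 = 5.91 h.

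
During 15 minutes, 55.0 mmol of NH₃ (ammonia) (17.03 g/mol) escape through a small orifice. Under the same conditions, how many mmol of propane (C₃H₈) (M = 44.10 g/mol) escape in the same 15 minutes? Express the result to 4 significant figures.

34.18 mmol

Since effusion rate ∝ 1/√M, rate_C₃H₈/rate_NH₃ = √(M_NH₃/M_C₃H₈) = √(17.03/44.10) = √0.3862 = 0.6214.
So the amount for C₃H₈ is 55.0 × 0.6214 = 34.18 mmol.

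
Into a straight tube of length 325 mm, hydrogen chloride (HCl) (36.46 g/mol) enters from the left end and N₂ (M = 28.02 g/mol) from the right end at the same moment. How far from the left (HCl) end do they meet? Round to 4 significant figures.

Distances travelled in equal time are proportional to diffusion rates, so d_HCl/d_N₂ = √(M_N₂/M_HCl) = √(28.02/36.46) = 0.8766.
With d_HCl + d_N₂ = 325 mm, d_N₂ = 325/(1 + 0.8766) = 173.2 mm.
d_HCl = 325 − 173.2 = 151.8 mm.

151.8 mm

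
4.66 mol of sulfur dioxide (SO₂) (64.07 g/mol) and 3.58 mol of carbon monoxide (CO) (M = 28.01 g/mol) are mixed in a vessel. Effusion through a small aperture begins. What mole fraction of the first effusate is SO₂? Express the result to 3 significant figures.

The effusion rate of species i is ∝ p_i/√M_i ∝ n_i/√M_i.
So x_SO₂ in the escaping gas = (n_SO₂/√M_SO₂) / Σ(n_i/√M_i)
= (4.66/√64.07) / (4.66/√64.07 + 3.58/√28.01) = 0.5822/(0.5822 + 0.6764) = 0.463.

0.463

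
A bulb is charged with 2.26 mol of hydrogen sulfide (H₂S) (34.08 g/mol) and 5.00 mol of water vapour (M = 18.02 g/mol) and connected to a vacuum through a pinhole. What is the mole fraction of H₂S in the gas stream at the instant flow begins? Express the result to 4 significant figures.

Each component's effusion rate ∝ (its partial pressure)·(1/√M) ∝ n_i/√M_i.
x_H₂S(eff) = (n_H₂S/√M_H₂S) / (n_H₂S/√M_H₂S + n_H₂O/√M_H₂O)
= (2.26/√34.08) / (2.26/√34.08 + 5.00/√18.02) = 0.3871/(0.3871 + 1.178) = 0.2474.

0.2474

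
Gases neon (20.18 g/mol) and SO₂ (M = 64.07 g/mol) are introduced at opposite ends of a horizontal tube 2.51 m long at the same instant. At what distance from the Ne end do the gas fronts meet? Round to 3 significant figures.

Distances travelled in equal time are proportional to diffusion rates, so d_Ne/d_SO₂ = √(M_SO₂/M_Ne) = √(64.07/20.18) = 1.782.
With d_Ne + d_SO₂ = 2.51 m, d_SO₂ = 2.51/(1 + 1.782) = 0.9023 m.
d_Ne = 2.51 − 0.9023 = 1.61 m.

1.61 m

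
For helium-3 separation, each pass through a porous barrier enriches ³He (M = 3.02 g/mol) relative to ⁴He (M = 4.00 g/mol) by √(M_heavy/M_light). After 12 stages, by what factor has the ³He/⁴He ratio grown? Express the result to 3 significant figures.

5.40

Overall factor = α^12 with α = √(4.00/3.02), i.e. (4.00/3.02)^(12/2).
= 1.32450^6 = 5.40.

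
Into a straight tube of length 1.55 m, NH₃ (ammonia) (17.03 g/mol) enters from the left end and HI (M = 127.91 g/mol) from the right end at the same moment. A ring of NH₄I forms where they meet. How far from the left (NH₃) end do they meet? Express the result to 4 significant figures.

Graham's law gives d_NH₃/d_HI = rate_NH₃/rate_HI = √(M_HI/M_NH₃) = √(127.91/17.03) = 2.741.
With d_NH₃ + d_HI = 1.55 m, d_HI = 1.55/(1 + 2.741) = 0.4144 m.
d_NH₃ = 1.55 − 0.4144 = 1.136 m.

1.136 m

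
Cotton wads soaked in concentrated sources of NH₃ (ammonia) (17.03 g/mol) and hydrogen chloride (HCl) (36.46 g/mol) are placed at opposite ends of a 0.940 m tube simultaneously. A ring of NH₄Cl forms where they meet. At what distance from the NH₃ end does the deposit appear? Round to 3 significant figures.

Graham's law gives d_NH₃/d_HCl = rate_NH₃/rate_HCl = √(M_HCl/M_NH₃) = √(36.46/17.03) = 1.463.
With d_NH₃ + d_HCl = 0.940 m, d_HCl = 0.940/(1 + 1.463) = 0.3816 m.
d_NH₃ = 0.940 − 0.3816 = 0.558 m.

0.558 m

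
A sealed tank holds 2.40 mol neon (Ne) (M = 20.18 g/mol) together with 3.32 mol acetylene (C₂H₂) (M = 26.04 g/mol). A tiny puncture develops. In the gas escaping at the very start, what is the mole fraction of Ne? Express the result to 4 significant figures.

0.4509

Effusion rate of each component ∝ n_i/√M_i (partial pressure × 1/√M).
So x_Ne in the escaping gas = (n_Ne/√M_Ne) / Σ(n_i/√M_i)
= (2.40/√20.18) / (2.40/√20.18 + 3.32/√26.04) = 0.5343/(0.5343 + 0.6506) = 0.4509.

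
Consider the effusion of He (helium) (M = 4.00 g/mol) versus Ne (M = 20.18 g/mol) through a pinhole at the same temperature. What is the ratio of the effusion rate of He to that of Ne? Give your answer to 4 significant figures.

By Graham's law, rate_He/rate_Ne = √(M_Ne/M_He) = √(20.18/4.00) = √5.045 = 2.246.

2.246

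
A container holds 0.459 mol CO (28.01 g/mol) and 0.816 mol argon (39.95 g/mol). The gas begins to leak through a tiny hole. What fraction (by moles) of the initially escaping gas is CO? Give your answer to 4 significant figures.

Effusion rate of each component ∝ n_i/√M_i (partial pressure × 1/√M).
x_CO(eff) = (n_CO/√M_CO) / (n_CO/√M_CO + n_Ar/√M_Ar)
= (0.459/√28.01) / (0.459/√28.01 + 0.816/√39.95) = 0.08673/(0.08673 + 0.1291) = 0.4018.

0.4018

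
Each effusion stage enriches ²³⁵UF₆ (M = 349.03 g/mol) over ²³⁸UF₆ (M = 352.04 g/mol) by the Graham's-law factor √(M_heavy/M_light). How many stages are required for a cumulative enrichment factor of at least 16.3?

Per stage α = (352.04/349.03)^(1/2) = 1.00862^0.5, giving ln α = 0.004293.
Need α^N ≥ 16.3 ⇒ N ≥ ln(16.3) / ln α = 2.791 / 0.004293 = 650.10.
Rounding up, N = 651 stages.

651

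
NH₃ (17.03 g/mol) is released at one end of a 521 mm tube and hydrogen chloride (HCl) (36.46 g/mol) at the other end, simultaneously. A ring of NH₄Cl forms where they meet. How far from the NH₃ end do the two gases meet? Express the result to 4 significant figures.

309.5 mm

The fronts meet when d_NH₃ + d_HCl = L with d_NH₃/d_HCl = √(M_HCl/M_NH₃) (Graham's law). Here √(M_HCl/M_NH₃) = √(36.46/17.03) = 1.463.
With d_NH₃ + d_HCl = 521 mm, d_HCl = 521/(1 + 1.463) = 211.5 mm.
d_NH₃ = 521 − 211.5 = 309.5 mm.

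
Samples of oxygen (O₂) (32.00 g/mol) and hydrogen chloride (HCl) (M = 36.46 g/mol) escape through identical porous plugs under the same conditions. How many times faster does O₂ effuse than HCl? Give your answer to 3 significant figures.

Since effusion rate ∝ 1/√M, rate_O₂/rate_HCl = √(M_HCl/M_O₂) = √(36.46/32.00) = √1.139 = 1.07.

1.07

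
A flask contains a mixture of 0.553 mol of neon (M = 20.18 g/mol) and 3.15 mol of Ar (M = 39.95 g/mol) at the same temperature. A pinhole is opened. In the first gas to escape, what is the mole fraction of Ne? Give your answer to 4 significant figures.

Rate_i ∝ x_i/√M_i (Graham's law weighted by mole fraction), so the effusate composition follows n_i/√M_i.
So x_Ne in the escaping gas = (n_Ne/√M_Ne) / Σ(n_i/√M_i)
= (0.553/√20.18) / (0.553/√20.18 + 3.15/√39.95) = 0.1231/(0.1231 + 0.4984) = 0.1981.

0.1981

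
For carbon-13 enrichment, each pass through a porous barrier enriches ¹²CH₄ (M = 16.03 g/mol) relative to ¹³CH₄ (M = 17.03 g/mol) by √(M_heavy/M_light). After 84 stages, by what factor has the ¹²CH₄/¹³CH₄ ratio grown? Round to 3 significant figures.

12.7

After 84 stages the ratio has grown by (√(17.03/16.03))^84 = (17.03/16.03)^(84/2).
= 1.06238^42 = 12.7.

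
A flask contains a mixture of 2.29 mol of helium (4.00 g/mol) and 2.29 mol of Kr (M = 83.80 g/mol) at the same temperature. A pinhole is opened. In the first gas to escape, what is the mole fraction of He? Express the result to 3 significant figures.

Rate_i ∝ x_i/√M_i (Graham's law weighted by mole fraction), so the effusate composition follows n_i/√M_i.
Mole fraction of He in the effusate = (n_He/√M_He) / (n_He/√M_He + n_Kr/√M_Kr)
= (2.29/√4.00) / (2.29/√4.00 + 2.29/√83.80) = 1.145/(1.145 + 0.2502) = 0.821.

0.821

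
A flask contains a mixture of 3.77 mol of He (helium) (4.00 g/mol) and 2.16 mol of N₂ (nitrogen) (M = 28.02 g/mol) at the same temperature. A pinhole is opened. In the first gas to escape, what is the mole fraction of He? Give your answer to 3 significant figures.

Each component's effusion rate ∝ (its partial pressure)·(1/√M) ∝ n_i/√M_i.
Mole fraction of He in the effusate = (n_He/√M_He) / (n_He/√M_He + n_N₂/√M_N₂)
= (3.77/√4.00) / (3.77/√4.00 + 2.16/√28.02) = 1.885/(1.885 + 0.4081) = 0.822.

0.822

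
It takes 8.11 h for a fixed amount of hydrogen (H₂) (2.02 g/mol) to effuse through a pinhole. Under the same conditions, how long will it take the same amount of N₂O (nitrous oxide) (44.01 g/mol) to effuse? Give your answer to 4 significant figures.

Graham's law gives t_N₂O/t_H₂ = √(M_N₂O/M_H₂) = √(44.01/2.02) = √21.79 = 4.668.
So the time for N₂O is 8.11 × 4.668 = 37.85 h.

37.85 h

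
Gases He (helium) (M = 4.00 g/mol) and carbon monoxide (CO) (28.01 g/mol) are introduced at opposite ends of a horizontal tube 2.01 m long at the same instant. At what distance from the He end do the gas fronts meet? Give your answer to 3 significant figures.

Distances travelled in equal time are proportional to diffusion rates, so d_He/d_CO = √(M_CO/M_He) = √(28.01/4.00) = 2.646.
With d_He + d_CO = 2.01 m, d_CO = 2.01/(1 + 2.646) = 0.5513 m.
d_He = 2.01 − 0.5513 = 1.46 m.

1.46 m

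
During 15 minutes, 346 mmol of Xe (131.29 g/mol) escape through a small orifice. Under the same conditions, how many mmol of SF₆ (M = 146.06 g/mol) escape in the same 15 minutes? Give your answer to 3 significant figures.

By Graham's law, rate_SF₆/rate_Xe = √(M_Xe/M_SF₆) = √(131.29/146.06) = √0.8989 = 0.9481.
So the amount for SF₆ is 346 × 0.9481 = 328 mmol.

328 mmol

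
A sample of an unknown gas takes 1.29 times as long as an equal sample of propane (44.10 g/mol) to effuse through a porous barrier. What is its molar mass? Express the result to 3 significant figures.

73.4 g/mol

Since effusion rate ∝ 1/√M, t_X/t_C₃H₈ = √(M_X/M_C₃H₈).
1.29 = √(M_X/44.10)
M_X = 44.10 × 1.29² = 44.10 × 1.664 = 73.4 g/mol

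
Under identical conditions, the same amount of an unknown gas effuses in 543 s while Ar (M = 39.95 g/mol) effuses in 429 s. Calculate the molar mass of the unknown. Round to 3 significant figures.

64.0 g/mol

Using Graham's law: t_X/t_Ar = √(M_X/M_Ar).
543/429 = 1.266 = √(M_X/39.95)
M_X = 39.95 × 1.266² = 39.95 × 1.602 = 64.0 g/mol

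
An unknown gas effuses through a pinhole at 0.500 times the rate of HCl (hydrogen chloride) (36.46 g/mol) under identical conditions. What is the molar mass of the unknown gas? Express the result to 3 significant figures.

146 g/mol

Graham's law gives rate_X/rate_HCl = √(M_HCl/M_X).
0.500 = √(36.46/M_X)
M_X = 36.46 / 0.500² = 36.46 / 0.2500 = 146 g/mol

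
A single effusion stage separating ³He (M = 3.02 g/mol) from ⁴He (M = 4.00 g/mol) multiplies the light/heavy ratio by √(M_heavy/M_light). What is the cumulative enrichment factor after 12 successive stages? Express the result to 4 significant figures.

Each stage multiplies the ratio by α = √(4.00/3.02), so after 12 stages the overall factor is α^12 = (4.00/3.02)^(12/2).
= 1.32450^6 = 5.399.

5.399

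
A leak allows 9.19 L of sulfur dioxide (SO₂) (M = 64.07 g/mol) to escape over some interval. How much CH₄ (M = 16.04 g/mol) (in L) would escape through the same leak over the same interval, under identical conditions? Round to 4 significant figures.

18.37 L

From Graham's law, rate_CH₄/rate_SO₂ = √(M_SO₂/M_CH₄) = √(64.07/16.04) = √3.994 = 1.999.
So the volume for CH₄ is 9.19 × 1.999 = 18.37 L.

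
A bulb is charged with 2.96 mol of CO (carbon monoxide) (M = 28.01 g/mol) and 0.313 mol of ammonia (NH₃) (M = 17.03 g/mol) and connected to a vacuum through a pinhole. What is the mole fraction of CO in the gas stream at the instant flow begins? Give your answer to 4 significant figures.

0.8806

Effusion rate of each component ∝ n_i/√M_i (partial pressure × 1/√M).
x_CO(eff) = (n_CO/√M_CO) / (n_CO/√M_CO + n_NH₃/√M_NH₃)
= (2.96/√28.01) / (2.96/√28.01 + 0.313/√17.03) = 0.5593/(0.5593 + 0.07585) = 0.8806.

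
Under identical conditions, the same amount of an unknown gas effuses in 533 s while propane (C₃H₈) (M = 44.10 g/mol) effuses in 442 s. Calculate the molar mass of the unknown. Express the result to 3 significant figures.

By Graham's law, t_X/t_C₃H₈ = √(M_X/M_C₃H₈).
533/442 = 1.206 = √(M_X/44.10)
M_X = 44.10 × 1.206² = 44.10 × 1.454 = 64.1 g/mol

64.1 g/mol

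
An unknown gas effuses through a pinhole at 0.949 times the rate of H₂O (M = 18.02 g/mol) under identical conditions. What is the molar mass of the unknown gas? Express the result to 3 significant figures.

By Graham's law, rate_X/rate_H₂O = √(M_H₂O/M_X).
0.949 = √(18.02/M_X)
M_X = 18.02 / 0.949² = 18.02 / 0.9006 = 20.0 g/mol

20.0 g/mol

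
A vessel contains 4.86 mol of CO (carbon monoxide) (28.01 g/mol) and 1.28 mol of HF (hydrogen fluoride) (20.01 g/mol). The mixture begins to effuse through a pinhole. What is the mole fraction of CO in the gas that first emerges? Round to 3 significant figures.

The effusion rate of species i is ∝ p_i/√M_i ∝ n_i/√M_i.
Mole fraction of CO in the effusate = (n_CO/√M_CO) / (n_CO/√M_CO + n_HF/√M_HF)
= (4.86/√28.01) / (4.86/√28.01 + 1.28/√20.01) = 0.9183/(0.9183 + 0.2861) = 0.762.

0.762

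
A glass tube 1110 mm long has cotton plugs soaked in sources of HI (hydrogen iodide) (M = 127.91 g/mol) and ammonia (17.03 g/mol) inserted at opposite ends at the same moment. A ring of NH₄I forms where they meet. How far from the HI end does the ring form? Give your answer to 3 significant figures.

In equal time, each gas travels a distance ∝ its rate ∝ 1/√M, so d_HI/d_NH₃ = √(M_NH₃/M_HI) = √(17.03/127.91) = 0.3649.
With d_HI + d_NH₃ = 1110 mm, d_NH₃ = 1110/(1 + 0.3649) = 813.3 mm.
d_HI = 1110 − 813.3 = 297 mm.

297 mm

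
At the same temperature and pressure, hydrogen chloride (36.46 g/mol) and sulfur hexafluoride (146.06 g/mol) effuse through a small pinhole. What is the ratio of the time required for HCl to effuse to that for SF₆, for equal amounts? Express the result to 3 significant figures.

Using Graham's law: t_HCl/t_SF₆ = √(M_HCl/M_SF₆) = √(36.46/146.06) = √0.2496 = 0.500.

0.500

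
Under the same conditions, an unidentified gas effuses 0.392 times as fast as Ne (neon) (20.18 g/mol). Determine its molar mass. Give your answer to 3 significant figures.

131 g/mol

By Graham's law, rate_X/rate_Ne = √(M_Ne/M_X).
0.392 = √(20.18/M_X)
M_X = 20.18 / 0.392² = 20.18 / 0.1537 = 131 g/mol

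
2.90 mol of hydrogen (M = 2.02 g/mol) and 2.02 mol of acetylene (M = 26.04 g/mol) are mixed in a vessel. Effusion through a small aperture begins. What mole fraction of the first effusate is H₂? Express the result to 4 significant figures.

Effusion rate of each component ∝ n_i/√M_i (partial pressure × 1/√M).
So x_H₂ in the escaping gas = (n_H₂/√M_H₂) / Σ(n_i/√M_i)
= (2.90/√2.02) / (2.90/√2.02 + 2.02/√26.04) = 2.040/(2.040 + 0.3959) = 0.8375.

0.8375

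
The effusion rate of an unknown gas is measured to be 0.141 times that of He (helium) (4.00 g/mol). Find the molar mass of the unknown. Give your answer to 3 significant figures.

201 g/mol

By Graham's law, rate_X/rate_He = √(M_He/M_X).
0.141 = √(4.00/M_X)
M_X = 4.00 / 0.141² = 4.00 / 0.01988 = 201 g/mol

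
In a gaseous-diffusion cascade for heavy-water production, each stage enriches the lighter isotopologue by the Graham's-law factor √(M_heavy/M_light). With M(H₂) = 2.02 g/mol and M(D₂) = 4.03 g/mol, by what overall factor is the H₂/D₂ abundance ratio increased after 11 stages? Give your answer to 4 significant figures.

Overall factor = α^11 with α = √(4.03/2.02), i.e. (4.03/2.02)^(11/2).
= 1.99505^(11/2) = 44.64.

44.64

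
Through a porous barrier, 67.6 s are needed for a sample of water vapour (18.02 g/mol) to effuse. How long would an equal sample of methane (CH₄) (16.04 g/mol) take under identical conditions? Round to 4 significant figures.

Since effusion rate ∝ 1/√M, t_CH₄/t_H₂O = √(M_CH₄/M_H₂O) = √(16.04/18.02) = √0.8901 = 0.9435.
So the time for CH₄ is 67.6 × 0.9435 = 63.78 s.

63.78 s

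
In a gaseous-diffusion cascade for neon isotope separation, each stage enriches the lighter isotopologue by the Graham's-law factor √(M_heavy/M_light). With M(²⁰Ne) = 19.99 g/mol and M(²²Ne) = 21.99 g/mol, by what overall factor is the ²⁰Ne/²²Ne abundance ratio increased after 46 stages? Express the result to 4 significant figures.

After 46 stages the ratio has grown by (√(21.99/19.99))^46 = (21.99/19.99)^(46/2).
= 1.10005^23 = 8.964.

8.964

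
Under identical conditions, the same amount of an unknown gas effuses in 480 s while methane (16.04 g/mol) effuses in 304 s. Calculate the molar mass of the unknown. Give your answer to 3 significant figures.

Since effusion rate ∝ 1/√M, t_X/t_CH₄ = √(M_X/M_CH₄).
480/304 = 1.579 = √(M_X/16.04)
M_X = 16.04 × 1.579² = 16.04 × 2.493 = 40.0 g/mol

40.0 g/mol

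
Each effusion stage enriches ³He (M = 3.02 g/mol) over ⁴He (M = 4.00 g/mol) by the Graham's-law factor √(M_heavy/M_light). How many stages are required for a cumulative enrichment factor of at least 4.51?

With α = √(4.00/3.02) per stage, ln α = ½ ln(1.32450) = 0.1405.
Need α^N ≥ 4.51 ⇒ N ≥ ln(4.51) / ln α = 1.506 / 0.1405 = 10.72.
Rounding up, N = 11 stages.

11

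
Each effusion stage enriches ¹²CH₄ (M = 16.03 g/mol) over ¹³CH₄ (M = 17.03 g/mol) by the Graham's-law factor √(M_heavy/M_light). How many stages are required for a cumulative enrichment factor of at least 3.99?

With α = √(17.03/16.03) per stage, ln α = ½ ln(1.06238) = 0.03026.
Need α^N ≥ 3.99 ⇒ N ≥ ln(3.99) / ln α = 1.384 / 0.03026 = 45.73.
So at least 46 stages are needed.

46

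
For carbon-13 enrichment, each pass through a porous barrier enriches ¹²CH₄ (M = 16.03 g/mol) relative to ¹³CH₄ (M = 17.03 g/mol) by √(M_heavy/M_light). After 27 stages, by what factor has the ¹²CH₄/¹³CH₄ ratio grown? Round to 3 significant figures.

Overall factor = α^27 with α = √(17.03/16.03), i.e. (17.03/16.03)^(27/2).
= 1.06238^(27/2) = 2.26.

2.26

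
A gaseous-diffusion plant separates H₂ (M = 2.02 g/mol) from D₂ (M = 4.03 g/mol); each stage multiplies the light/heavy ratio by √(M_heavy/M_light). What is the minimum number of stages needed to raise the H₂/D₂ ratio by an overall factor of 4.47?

With α = √(4.03/2.02) per stage, ln α = ½ ln(1.99505) = 0.3453.
Need α^N ≥ 4.47 ⇒ N ≥ ln(4.47) / ln α = 1.497 / 0.3453 = 4.34.
Minimum whole number of stages: N = 5.

5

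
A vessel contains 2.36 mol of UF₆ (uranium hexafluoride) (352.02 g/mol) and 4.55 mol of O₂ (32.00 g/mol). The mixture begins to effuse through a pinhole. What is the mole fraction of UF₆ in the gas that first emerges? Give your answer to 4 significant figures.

Effusion rate of each component ∝ n_i/√M_i (partial pressure × 1/√M).
Mole fraction of UF₆ in the effusate = (n_UF₆/√M_UF₆) / (n_UF₆/√M_UF₆ + n_O₂/√M_O₂)
= (2.36/√352.02) / (2.36/√352.02 + 4.55/√32.00) = 0.1258/(0.1258 + 0.8043) = 0.1352.

0.1352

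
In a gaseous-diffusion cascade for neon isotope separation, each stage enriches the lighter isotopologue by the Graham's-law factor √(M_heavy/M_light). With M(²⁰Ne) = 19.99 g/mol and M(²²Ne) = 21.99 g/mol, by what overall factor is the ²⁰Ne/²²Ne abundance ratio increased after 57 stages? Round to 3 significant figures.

After 57 stages the ratio has grown by (√(21.99/19.99))^57 = (21.99/19.99)^(57/2).
= 1.10005^(57/2) = 15.1.

15.1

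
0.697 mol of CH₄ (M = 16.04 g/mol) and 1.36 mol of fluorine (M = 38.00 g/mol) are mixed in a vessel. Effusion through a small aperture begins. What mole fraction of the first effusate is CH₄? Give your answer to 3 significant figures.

0.441

Each component's effusion rate ∝ (its partial pressure)·(1/√M) ∝ n_i/√M_i.
Mole fraction of CH₄ in the effusate = (n_CH₄/√M_CH₄) / (n_CH₄/√M_CH₄ + n_F₂/√M_F₂)
= (0.697/√16.04) / (0.697/√16.04 + 1.36/√38.00) = 0.1740/(0.1740 + 0.2206) = 0.441.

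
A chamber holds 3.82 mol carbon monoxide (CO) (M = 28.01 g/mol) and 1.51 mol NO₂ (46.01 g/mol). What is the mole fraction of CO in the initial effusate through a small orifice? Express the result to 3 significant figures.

Each component's effusion rate ∝ (its partial pressure)·(1/√M) ∝ n_i/√M_i.
x_CO(eff) = (n_CO/√M_CO) / (n_CO/√M_CO + n_NO₂/√M_NO₂)
= (3.82/√28.01) / (3.82/√28.01 + 1.51/√46.01) = 0.7218/(0.7218 + 0.2226) = 0.764.

0.764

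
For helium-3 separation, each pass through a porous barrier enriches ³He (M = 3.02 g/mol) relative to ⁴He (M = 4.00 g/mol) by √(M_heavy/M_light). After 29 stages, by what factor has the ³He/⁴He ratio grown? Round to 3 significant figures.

Overall factor = α^29 with α = √(4.00/3.02), i.e. (4.00/3.02)^(29/2).
= 1.32450^(29/2) = 58.9.

58.9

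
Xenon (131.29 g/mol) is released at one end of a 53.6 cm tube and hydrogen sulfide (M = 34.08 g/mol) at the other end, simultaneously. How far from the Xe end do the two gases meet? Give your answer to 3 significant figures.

Graham's law gives d_Xe/d_H₂S = rate_Xe/rate_H₂S = √(M_H₂S/M_Xe) = √(34.08/131.29) = 0.5095.
With d_Xe + d_H₂S = 53.6 cm, d_H₂S = 53.6/(1 + 0.5095) = 35.51 cm.
d_Xe = 53.6 − 35.51 = 18.1 cm.

18.1 cm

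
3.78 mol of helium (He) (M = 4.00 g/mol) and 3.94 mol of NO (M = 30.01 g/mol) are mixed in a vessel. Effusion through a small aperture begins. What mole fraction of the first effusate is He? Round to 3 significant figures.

0.724

The effusion rate of species i is ∝ p_i/√M_i ∝ n_i/√M_i.
x_He(eff) = (n_He/√M_He) / (n_He/√M_He + n_NO/√M_NO)
= (3.78/√4.00) / (3.78/√4.00 + 3.94/√30.01) = 1.890/(1.890 + 0.7192) = 0.724.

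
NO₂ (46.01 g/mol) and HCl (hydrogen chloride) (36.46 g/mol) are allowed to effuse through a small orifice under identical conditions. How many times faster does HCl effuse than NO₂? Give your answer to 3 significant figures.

1.12

From Graham's law, rate_HCl/rate_NO₂ = √(M_NO₂/M_HCl) = √(46.01/36.46) = √1.262 = 1.12.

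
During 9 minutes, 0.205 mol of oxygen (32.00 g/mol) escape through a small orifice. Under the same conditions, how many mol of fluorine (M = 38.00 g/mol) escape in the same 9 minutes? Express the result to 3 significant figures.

0.188 mol

Using Graham's law: rate_F₂/rate_O₂ = √(M_O₂/M_F₂) = √(32.00/38.00) = √0.8421 = 0.9177.
So the amount for F₂ is 0.205 × 0.9177 = 0.188 mol.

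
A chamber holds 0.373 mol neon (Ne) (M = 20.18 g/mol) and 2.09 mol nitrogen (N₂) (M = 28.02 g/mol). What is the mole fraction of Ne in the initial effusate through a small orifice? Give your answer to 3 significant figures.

0.174

The effusion rate of species i is ∝ p_i/√M_i ∝ n_i/√M_i.
Mole fraction of Ne in the effusate = (n_Ne/√M_Ne) / (n_Ne/√M_Ne + n_N₂/√M_N₂)
= (0.373/√20.18) / (0.373/√20.18 + 2.09/√28.02) = 0.08303/(0.08303 + 0.3948) = 0.174.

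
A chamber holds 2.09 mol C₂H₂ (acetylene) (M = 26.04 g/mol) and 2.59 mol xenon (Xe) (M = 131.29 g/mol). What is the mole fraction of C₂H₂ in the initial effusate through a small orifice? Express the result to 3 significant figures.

0.644

Rate_i ∝ x_i/√M_i (Graham's law weighted by mole fraction), so the effusate composition follows n_i/√M_i.
So x_C₂H₂ in the escaping gas = (n_C₂H₂/√M_C₂H₂) / Σ(n_i/√M_i)
= (2.09/√26.04) / (2.09/√26.04 + 2.59/√131.29) = 0.4096/(0.4096 + 0.2260) = 0.644.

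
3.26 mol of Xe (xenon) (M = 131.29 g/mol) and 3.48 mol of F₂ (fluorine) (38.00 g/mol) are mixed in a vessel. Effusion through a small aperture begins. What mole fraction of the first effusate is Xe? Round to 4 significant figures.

0.3351

Rate_i ∝ x_i/√M_i (Graham's law weighted by mole fraction), so the effusate composition follows n_i/√M_i.
So x_Xe in the escaping gas = (n_Xe/√M_Xe) / Σ(n_i/√M_i)
= (3.26/√131.29) / (3.26/√131.29 + 3.48/√38.00) = 0.2845/(0.2845 + 0.5645) = 0.3351.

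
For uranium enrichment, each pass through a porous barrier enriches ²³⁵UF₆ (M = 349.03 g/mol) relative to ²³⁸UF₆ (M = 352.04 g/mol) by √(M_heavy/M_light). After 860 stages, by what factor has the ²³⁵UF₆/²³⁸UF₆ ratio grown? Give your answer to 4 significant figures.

40.14

Overall factor = α^860 with α = √(352.04/349.03), i.e. (352.04/349.03)^(860/2).
= 1.00862^430 = 40.14.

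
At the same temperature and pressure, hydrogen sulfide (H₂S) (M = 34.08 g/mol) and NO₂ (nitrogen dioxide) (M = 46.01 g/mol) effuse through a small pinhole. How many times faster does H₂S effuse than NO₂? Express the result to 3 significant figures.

From Graham's law, rate_H₂S/rate_NO₂ = √(M_NO₂/M_H₂S) = √(46.01/34.08) = √1.350 = 1.16.

1.16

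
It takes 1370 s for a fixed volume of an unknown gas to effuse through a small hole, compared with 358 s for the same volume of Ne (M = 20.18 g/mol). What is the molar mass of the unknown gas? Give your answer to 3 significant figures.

From Graham's law, t_X/t_Ne = √(M_X/M_Ne).
1370/358 = 3.827 = √(M_X/20.18)
M_X = 20.18 × 3.827² = 20.18 × 14.64 = 296 g/mol

296 g/mol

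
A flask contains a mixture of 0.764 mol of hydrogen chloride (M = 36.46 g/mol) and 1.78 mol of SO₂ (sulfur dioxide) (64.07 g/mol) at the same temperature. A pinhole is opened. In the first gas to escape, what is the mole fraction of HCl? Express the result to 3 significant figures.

The effusion rate of species i is ∝ p_i/√M_i ∝ n_i/√M_i.
x_HCl(eff) = (n_HCl/√M_HCl) / (n_HCl/√M_HCl + n_SO₂/√M_SO₂)
= (0.764/√36.46) / (0.764/√36.46 + 1.78/√64.07) = 0.1265/(0.1265 + 0.2224) = 0.363.

0.363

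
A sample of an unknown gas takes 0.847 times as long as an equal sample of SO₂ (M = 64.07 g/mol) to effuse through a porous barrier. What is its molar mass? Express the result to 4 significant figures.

Since effusion rate ∝ 1/√M, t_X/t_SO₂ = √(M_X/M_SO₂).
0.847 = √(M_X/64.07)
M_X = 64.07 × 0.847² = 64.07 × 0.7174 = 45.96 g/mol

45.96 g/mol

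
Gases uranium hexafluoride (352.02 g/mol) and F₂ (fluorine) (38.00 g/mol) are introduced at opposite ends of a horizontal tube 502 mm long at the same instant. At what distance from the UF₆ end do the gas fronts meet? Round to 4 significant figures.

124.1 mm

Distances travelled in equal time are proportional to diffusion rates, so d_UF₆/d_F₂ = √(M_F₂/M_UF₆) = √(38.00/352.02) = 0.3286.
With d_UF₆ + d_F₂ = 502 mm, d_F₂ = 502/(1 + 0.3286) = 377.9 mm.
d_UF₆ = 502 − 377.9 = 124.1 mm.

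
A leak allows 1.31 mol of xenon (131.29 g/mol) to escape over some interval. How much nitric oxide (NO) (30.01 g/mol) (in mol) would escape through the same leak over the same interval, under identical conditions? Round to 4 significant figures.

2.740 mol

From Graham's law, rate_NO/rate_Xe = √(M_Xe/M_NO) = √(131.29/30.01) = √4.375 = 2.092.
So the amount for NO is 1.31 × 2.092 = 2.740 mol.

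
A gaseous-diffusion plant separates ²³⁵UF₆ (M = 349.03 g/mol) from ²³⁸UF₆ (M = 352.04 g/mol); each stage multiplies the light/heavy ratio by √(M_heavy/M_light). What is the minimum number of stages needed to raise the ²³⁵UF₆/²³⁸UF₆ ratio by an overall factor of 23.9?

740

Single-stage factor α = √(352.04/349.03), so ln α = ½ ln(1.00862) = 0.004293.
Need α^N ≥ 23.9 ⇒ N ≥ ln(23.9) / ln α = 3.174 / 0.004293 = 739.23.
So at least 740 stages are needed.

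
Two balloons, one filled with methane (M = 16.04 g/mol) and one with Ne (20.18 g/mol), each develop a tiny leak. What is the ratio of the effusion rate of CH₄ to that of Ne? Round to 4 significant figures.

1.122

By Graham's law, rate_CH₄/rate_Ne = √(M_Ne/M_CH₄) = √(20.18/16.04) = √1.258 = 1.122.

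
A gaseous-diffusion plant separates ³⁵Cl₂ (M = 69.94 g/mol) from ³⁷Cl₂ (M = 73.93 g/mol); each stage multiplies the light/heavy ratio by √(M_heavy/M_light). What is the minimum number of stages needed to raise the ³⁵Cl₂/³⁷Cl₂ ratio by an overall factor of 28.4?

With α = √(73.93/69.94) per stage, ln α = ½ ln(1.05705) = 0.02774.
Need α^N ≥ 28.4 ⇒ N ≥ ln(28.4) / ln α = 3.346 / 0.02774 = 120.63.
Rounding up, N = 121 stages.

121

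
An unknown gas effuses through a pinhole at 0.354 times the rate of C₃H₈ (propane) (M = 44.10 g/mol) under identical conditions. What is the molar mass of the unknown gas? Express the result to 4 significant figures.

351.9 g/mol

Graham's law gives rate_X/rate_C₃H₈ = √(M_C₃H₈/M_X).
0.354 = √(44.10/M_X)
M_X = 44.10 / 0.354² = 44.10 / 0.1253 = 351.9 g/mol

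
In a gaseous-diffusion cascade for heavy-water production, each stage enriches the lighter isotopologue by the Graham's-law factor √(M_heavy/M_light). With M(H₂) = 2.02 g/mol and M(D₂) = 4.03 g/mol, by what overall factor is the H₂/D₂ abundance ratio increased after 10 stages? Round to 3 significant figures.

After 10 stages the ratio has grown by (√(4.03/2.02))^10 = (4.03/2.02)^(10/2).
= 1.99505^5 = 31.6.

31.6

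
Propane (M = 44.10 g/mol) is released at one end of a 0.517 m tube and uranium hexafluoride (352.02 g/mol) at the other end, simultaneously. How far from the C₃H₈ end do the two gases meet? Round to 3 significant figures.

The fronts meet when d_C₃H₈ + d_UF₆ = L with d_C₃H₈/d_UF₆ = √(M_UF₆/M_C₃H₈) (Graham's law). Here √(M_UF₆/M_C₃H₈) = √(352.02/44.10) = 2.825.
With d_C₃H₈ + d_UF₆ = 0.517 m, d_UF₆ = 0.517/(1 + 2.825) = 0.1352 m.
d_C₃H₈ = 0.517 − 0.1352 = 0.382 m.

0.382 m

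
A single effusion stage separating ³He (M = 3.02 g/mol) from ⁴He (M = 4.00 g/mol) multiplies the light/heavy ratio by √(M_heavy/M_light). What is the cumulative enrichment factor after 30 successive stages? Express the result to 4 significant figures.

67.73

Each stage multiplies the ratio by α = √(4.00/3.02), so after 30 stages the overall factor is α^30 = (4.00/3.02)^(30/2).
= 1.32450^15 = 67.73.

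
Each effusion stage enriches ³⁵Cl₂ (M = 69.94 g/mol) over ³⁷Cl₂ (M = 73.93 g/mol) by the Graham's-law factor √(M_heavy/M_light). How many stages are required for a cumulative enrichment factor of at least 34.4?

128

Per stage α = (73.93/69.94)^(1/2) = 1.05705^0.5, giving ln α = 0.02774.
Need α^N ≥ 34.4 ⇒ N ≥ ln(34.4) / ln α = 3.538 / 0.02774 = 127.54.
Minimum whole number of stages: N = 128.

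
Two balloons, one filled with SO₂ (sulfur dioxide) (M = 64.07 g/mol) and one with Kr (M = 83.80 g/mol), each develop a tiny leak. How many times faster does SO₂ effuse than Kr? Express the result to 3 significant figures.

1.14

By Graham's law, rate_SO₂/rate_Kr = √(M_Kr/M_SO₂) = √(83.80/64.07) = √1.308 = 1.14.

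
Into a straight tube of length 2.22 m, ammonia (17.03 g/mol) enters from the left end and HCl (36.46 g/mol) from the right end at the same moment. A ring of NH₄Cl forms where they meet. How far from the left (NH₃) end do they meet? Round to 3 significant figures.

1.32 m

The fronts meet when d_NH₃ + d_HCl = L with d_NH₃/d_HCl = √(M_HCl/M_NH₃) (Graham's law). Here √(M_HCl/M_NH₃) = √(36.46/17.03) = 1.463.
With d_NH₃ + d_HCl = 2.22 m, d_HCl = 2.22/(1 + 1.463) = 0.9013 m.
d_NH₃ = 2.22 − 0.9013 = 1.32 m.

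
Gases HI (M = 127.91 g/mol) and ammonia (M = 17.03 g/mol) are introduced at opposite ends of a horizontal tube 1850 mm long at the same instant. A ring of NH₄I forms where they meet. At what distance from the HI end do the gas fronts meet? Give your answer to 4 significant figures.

494.6 mm

The fronts meet when d_HI + d_NH₃ = L with d_HI/d_NH₃ = √(M_NH₃/M_HI) (Graham's law). Here √(M_NH₃/M_HI) = √(17.03/127.91) = 0.3649.
With d_HI + d_NH₃ = 1850 mm, d_NH₃ = 1850/(1 + 0.3649) = 1355 mm.
d_HI = 1850 − 1355 = 494.6 mm.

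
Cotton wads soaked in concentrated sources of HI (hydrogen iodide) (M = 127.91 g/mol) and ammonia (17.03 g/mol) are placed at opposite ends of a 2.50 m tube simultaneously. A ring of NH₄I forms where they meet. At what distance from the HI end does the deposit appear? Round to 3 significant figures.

Distances travelled in equal time are proportional to diffusion rates, so d_HI/d_NH₃ = √(M_NH₃/M_HI) = √(17.03/127.91) = 0.3649.
With d_HI + d_NH₃ = 2.50 m, d_NH₃ = 2.50/(1 + 0.3649) = 1.832 m.
d_HI = 2.50 − 1.832 = 0.668 m.

0.668 m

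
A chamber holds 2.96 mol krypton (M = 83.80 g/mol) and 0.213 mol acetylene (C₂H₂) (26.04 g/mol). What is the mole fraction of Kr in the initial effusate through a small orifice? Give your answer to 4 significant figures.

0.8857

Each component's effusion rate ∝ (its partial pressure)·(1/√M) ∝ n_i/√M_i.
Mole fraction of Kr in the effusate = (n_Kr/√M_Kr) / (n_Kr/√M_Kr + n_C₂H₂/√M_C₂H₂)
= (2.96/√83.80) / (2.96/√83.80 + 0.213/√26.04) = 0.3233/(0.3233 + 0.04174) = 0.8857.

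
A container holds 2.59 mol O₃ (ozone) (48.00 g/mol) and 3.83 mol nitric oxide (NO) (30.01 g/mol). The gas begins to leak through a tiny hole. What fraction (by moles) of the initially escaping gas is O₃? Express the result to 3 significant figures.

The effusion rate of species i is ∝ p_i/√M_i ∝ n_i/√M_i.
Mole fraction of O₃ in the effusate = (n_O₃/√M_O₃) / (n_O₃/√M_O₃ + n_NO/√M_NO)
= (2.59/√48.00) / (2.59/√48.00 + 3.83/√30.01) = 0.3738/(0.3738 + 0.6991) = 0.348.

0.348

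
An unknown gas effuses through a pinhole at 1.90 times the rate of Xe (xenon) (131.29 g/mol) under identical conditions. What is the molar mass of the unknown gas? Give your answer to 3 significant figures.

36.4 g/mol

From Graham's law, rate_X/rate_Xe = √(M_Xe/M_X).
1.90 = √(131.29/M_X)
M_X = 131.29 / 1.90² = 131.29 / 3.610 = 36.4 g/mol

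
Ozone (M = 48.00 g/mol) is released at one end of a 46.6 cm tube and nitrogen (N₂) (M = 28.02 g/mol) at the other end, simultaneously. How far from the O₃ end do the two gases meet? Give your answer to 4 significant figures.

20.18 cm

Graham's law gives d_O₃/d_N₂ = rate_O₃/rate_N₂ = √(M_N₂/M_O₃) = √(28.02/48.00) = 0.7640.
With d_O₃ + d_N₂ = 46.6 cm, d_N₂ = 46.6/(1 + 0.7640) = 26.42 cm.
d_O₃ = 46.6 − 26.42 = 20.18 cm.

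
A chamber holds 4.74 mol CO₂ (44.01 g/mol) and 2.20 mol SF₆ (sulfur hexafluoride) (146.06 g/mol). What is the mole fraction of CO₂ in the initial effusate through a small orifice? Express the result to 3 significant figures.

0.797

Rate_i ∝ x_i/√M_i (Graham's law weighted by mole fraction), so the effusate composition follows n_i/√M_i.
So x_CO₂ in the escaping gas = (n_CO₂/√M_CO₂) / Σ(n_i/√M_i)
= (4.74/√44.01) / (4.74/√44.01 + 2.20/√146.06) = 0.7145/(0.7145 + 0.1820) = 0.797.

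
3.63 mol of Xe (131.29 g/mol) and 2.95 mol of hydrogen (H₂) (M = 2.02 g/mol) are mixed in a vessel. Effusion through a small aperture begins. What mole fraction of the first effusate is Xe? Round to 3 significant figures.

Rate_i ∝ x_i/√M_i (Graham's law weighted by mole fraction), so the effusate composition follows n_i/√M_i.
So x_Xe in the escaping gas = (n_Xe/√M_Xe) / Σ(n_i/√M_i)
= (3.63/√131.29) / (3.63/√131.29 + 2.95/√2.02) = 0.3168/(0.3168 + 2.076) = 0.132.

0.132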